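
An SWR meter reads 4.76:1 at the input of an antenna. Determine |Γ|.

|Γ| ≈ 0.653

|Γ| = (S − 1)/(S + 1) = (4.76 − 1)/(4.76 + 1) = 3.76/5.76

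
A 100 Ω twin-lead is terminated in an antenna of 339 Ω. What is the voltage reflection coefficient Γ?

Γ = 0.544

Γ = (Z_L − Z_0)/(Z_L + Z_0) = (339 − 100)/(339 + 100) = 239/439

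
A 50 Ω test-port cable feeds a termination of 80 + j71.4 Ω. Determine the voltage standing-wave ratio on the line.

Γ = (Z_L − Z_0)/(Z_L + Z_0) = (30 + j71.4)/(130 + j71.4)
|Γ| = 77.4/148 = 0.522
VSWR = (1 + |Γ|)/(1 − |Γ|) = 1.52/0.478

VSWR ≈ 3.19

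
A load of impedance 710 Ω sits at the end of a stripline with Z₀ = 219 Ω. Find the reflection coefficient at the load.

Γ = 0.529

Γ = (Z_L − Z_0)/(Z_L + Z_0) = (710 − 219)/(710 + 219) = 491/929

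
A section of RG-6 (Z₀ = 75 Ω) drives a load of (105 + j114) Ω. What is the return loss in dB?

Γ = (30 + j114)/(180 + j114), |Γ| = 0.553
RL = −20·log₁₀|Γ| = −20·log₁₀(0.553)

RL ≈ 5.14 dB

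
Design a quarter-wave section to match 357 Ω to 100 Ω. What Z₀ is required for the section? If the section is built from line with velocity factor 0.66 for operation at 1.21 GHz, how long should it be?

Z_qwt ≈ 189 Ω; length ≈ 4.09 cm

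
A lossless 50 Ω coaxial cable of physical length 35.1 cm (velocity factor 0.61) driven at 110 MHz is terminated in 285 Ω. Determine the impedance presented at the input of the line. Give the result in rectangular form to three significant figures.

Z_in ≈ 9.3 − j12.1 Ω

λ = v/f = 0.61·c / 110 MHz = 1.66 m
βl = 2π·l/λ = 2π × 0.211 = 76°
tan(βl) = tan(76°) = 4
Z_in = Z_0·(Z_L + jZ_0·tanβl)/(Z_0 + jZ_L·tanβl)
     = 50·(285 + j200)/(50 + j1140)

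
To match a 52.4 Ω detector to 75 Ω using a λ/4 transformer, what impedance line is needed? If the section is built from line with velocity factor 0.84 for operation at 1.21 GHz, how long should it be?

Z_qwt = √(Z_0·R_L) = √(75 × 52.4) = √3930
λ = 0.84·c/f = 0.208 m, so l = λ/4 = 0.0521 m

Z_qwt ≈ 62.7 Ω; length ≈ 5.21 cm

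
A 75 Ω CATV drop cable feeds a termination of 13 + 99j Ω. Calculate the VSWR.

Γ = (Z_L − Z_0)/(Z_L + Z_0) = (-62 + j99)/(88 + j99)
|Γ| = 117/132 = 0.882
VSWR = (1 + |Γ|)/(1 − |Γ|) = 1.88/0.118

VSWR ≈ 15.9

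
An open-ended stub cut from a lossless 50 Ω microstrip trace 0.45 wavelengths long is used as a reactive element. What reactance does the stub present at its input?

βl = 2π × 0.45 = 162°
tan(βl) = -0.325
For an open-ended stub, Z_in = −jZ_0·cot(βl) = −jZ_0/tan(βl)

X_in ≈ 154 Ω (inductive)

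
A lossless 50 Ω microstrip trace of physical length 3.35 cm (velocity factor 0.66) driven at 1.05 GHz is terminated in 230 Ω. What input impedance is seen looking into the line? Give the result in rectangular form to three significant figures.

λ = v/f = 0.66·c / 1.05 GHz = 0.189 m
βl = 2π·l/λ = 2π × 0.178 = 64°
tan(βl) = tan(64°) = 2.05
Z_in = Z_0·(Z_L + jZ_0·tanβl)/(Z_0 + jZ_L·tanβl)
     = 50·(230 + j102)/(50 + j471)

Z_in ≈ 13.3 − j23 Ω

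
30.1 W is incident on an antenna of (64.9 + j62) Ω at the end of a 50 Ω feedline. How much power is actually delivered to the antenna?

|Γ| = |(14.9 + j62)/(114.9 + j62)| = 0.488
|Γ|² = 0.239
P_refl = |Γ|²·P_inc = 7.18 W, P_del = (1 − |Γ|²)·P_inc = 22.9 W

P_delivered ≈ 22.9 W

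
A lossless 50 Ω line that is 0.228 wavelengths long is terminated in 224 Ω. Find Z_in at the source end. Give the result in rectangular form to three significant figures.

Z_in ≈ 11.4 − j6.6 Ω

βl = 2π × 0.228 = 82.1°
tan(βl) = tan(82.1°) = 7.19
Z_in = Z_0·(Z_L + jZ_0·tanβl)/(Z_0 + jZ_L·tanβl)
     = 50·(224 + j359)/(50 + j1610)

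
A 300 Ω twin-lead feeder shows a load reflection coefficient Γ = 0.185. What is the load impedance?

Z_L ≈ 436 Ω

Z_L = Z_0·(1 + Γ)/(1 − Γ) = 300·(1.19)/(0.815)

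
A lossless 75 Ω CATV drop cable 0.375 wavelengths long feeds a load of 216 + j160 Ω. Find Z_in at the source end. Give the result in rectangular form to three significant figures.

βl = 2π × 0.375 = 135°
tan(βl) = tan(135°) = -1
Z_in = Z_0·(Z_L + jZ_0·tanβl)/(Z_0 + jZ_L·tanβl)
     = 75·(216 + j85)/(235 − j216)

Z_in ≈ 23.9 + j49.1 Ω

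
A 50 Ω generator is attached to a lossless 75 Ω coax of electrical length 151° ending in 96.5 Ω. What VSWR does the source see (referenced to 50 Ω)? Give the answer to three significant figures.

tan(βl) = -0.554
Z_in = Z_0·(Z_L + jZ_0·tanβl)/(Z_0 + jZ_L·tanβl) = 83.6 + j18.1 Ω
Γ_s = (Z_in − Z_s)/(Z_in + Z_s) = (33.6 + j18.1)/(134 + j18.1), |Γ_s| = 0.283
VSWR = (1 + |Γ_s|)/(1 − |Γ_s|)

VSWR ≈ 1.79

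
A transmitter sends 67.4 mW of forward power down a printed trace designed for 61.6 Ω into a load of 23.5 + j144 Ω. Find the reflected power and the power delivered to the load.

|Γ| = |(-38.1 + j144)/(85.1 + j144)| = 0.891
|Γ|² = 0.793
P_refl = |Γ|²·P_inc = 53.5 mW, P_del = (1 − |Γ|²)·P_inc = 13.9 mW

P_reflected ≈ 53.5 mW; P_delivered ≈ 13.9 mW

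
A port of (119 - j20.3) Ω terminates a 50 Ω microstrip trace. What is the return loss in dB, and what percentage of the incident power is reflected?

Γ = (69 − j20.3)/(169 − j20.3), |Γ| = 0.423
RL = −20·log₁₀(0.423) = 7.48 dB
P_refl/P_inc = |Γ|² = 0.179

RL ≈ 7.48 dB; 17.9% of incident power reflected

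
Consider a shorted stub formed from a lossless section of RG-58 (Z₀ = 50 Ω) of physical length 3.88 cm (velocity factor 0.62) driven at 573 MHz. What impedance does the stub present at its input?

λ = v/f = 0.62·c / 573 MHz = 0.325 m
βl = 2π·l/λ = 2π × 0.12 = 43°
tan(βl) = 0.934
For a shorted stub, Z_in = jZ_0·tan(βl)

Z_in ≈ +j46.7 Ω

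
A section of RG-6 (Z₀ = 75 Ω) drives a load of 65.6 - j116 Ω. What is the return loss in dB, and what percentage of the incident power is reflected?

Γ = (-9.4 − j116)/(140.6 − j116), |Γ| = 0.638
RL = −20·log₁₀(0.638) = 3.9 dB
P_refl/P_inc = |Γ|² = 0.408

RL ≈ 3.9 dB; 40.8% of incident power reflected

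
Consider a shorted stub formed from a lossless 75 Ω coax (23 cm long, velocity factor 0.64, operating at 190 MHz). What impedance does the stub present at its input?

Z_in ≈ +j529 Ω

λ = v/f = 0.64·c / 190 MHz = 1.01 m
βl = 2π·l/λ = 2π × 0.228 = 81.9°
tan(βl) = 7.06
For a shorted stub, Z_in = jZ_0·tan(βl)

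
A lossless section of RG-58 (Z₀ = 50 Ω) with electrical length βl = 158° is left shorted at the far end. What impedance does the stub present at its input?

tan(βl) = -0.404
For a shorted stub, Z_in = jZ_0·tan(βl)

Z_in ≈ −j20.2 Ω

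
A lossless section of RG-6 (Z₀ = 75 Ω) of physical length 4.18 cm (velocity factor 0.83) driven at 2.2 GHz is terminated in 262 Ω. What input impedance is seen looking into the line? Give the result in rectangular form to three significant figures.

Z_in ≈ 37.4 + j59.9 Ω

λ = v/f = 0.83·c / 2.2 GHz = 0.113 m
βl = 2π·l/λ = 2π × 0.369 = 133°
tan(βl) = tan(133°) = -1.07
Z_in = Z_0·(Z_L + jZ_0·tanβl)/(Z_0 + jZ_L·tanβl)
     = 75·(262 − j80.6)/(75 − j281)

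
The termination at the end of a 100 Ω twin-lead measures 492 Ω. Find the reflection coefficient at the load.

Γ = 0.662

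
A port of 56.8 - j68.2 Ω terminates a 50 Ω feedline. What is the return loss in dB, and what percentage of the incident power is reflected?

Γ = (6.8 − j68.2)/(106.8 − j68.2), |Γ| = 0.541
RL = −20·log₁₀(0.541) = 5.34 dB
P_refl/P_inc = |Γ|² = 0.293

RL ≈ 5.34 dB; 29.3% of incident power reflected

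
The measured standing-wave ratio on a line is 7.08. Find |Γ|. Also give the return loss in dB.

|Γ| ≈ 0.752; return loss ≈ 2.47 dB

|Γ| = (S − 1)/(S + 1) = (7.08 − 1)/(7.08 + 1) = 6.08/8.08
RL = −20·log₁₀|Γ| = −20·log₁₀(0.752)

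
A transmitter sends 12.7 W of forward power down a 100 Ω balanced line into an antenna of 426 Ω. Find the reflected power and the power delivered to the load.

P_reflected ≈ 4.88 W; P_delivered ≈ 7.82 W

Γ = (426 − 100)/(426 + 100) = 0.62
|Γ|² = 0.384
P_refl = |Γ|²·P_inc = 4.88 W, P_del = (1 − |Γ|²)·P_inc = 7.82 W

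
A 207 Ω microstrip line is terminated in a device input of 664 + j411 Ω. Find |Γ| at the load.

|Γ| ≈ 0.638

Γ = (Z_L − Z_0)/(Z_L + Z_0) = (457 + j411)/(871 + j411)
|Γ| = 615/963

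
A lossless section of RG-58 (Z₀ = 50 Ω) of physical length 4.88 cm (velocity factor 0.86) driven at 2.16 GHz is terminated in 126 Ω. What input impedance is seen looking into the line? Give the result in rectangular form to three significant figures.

Z_in ≈ 48.8 + j47.3 Ω

λ = v/f = 0.86·c / 2.16 GHz = 0.119 m
βl = 2π·l/λ = 2π × 0.409 = 147°
tan(βl) = tan(147°) = -0.647
Z_in = Z_0·(Z_L + jZ_0·tanβl)/(Z_0 + jZ_L·tanβl)
     = 50·(126 − j32.4)/(50 − j81.6)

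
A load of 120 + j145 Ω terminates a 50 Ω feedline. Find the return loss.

RL ≈ 2.85 dB

Γ = (70 + j145)/(170 + j145), |Γ| = 0.721
RL = −20·log₁₀|Γ| = −20·log₁₀(0.721)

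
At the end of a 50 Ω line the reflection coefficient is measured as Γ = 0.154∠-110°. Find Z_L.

Z_L = Z_0·(1 + Γ)/(1 − Γ) = 50·(0.947 − j0.145)/(1.05 + j0.145)

Z_L ≈ 43.2 − j12.8 Ω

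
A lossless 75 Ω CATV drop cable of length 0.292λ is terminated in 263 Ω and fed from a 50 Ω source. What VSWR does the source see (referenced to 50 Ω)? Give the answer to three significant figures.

VSWR ≈ 2.56

βl = 2π × 0.292 = 105°
tan(βl) = -3.7
Z_in = Z_0·(Z_L + jZ_0·tanβl)/(Z_0 + jZ_L·tanβl) = 22.8 + j18.5 Ω
Γ_s = (Z_in − Z_s)/(Z_in + Z_s) = (-27.2 + j18.5)/(72.8 + j18.5), |Γ_s| = 0.438
VSWR = (1 + |Γ_s|)/(1 − |Γ_s|)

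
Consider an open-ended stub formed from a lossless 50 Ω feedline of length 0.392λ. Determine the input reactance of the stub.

βl = 2π × 0.392 = 141°
tan(βl) = -0.806
For an open-ended stub, Z_in = −jZ_0·cot(βl) = −jZ_0/tan(βl)

X_in ≈ 62 Ω (inductive)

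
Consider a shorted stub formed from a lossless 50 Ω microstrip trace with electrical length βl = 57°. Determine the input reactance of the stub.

tan(βl) = 1.54
For a shorted stub, Z_in = jZ_0·tan(βl)

X_in ≈ 77 Ω (inductive)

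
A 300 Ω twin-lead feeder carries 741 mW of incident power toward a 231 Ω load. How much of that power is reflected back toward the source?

Γ = (231 − 300)/(231 + 300) = -0.13
|Γ|² = 0.0169
P_refl = |Γ|²·P_inc = 12.5 mW, P_del = (1 − |Γ|²)·P_inc = 728 mW

P_reflected ≈ 12.5 mW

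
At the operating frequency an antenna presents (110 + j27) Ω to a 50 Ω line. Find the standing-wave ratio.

VSWR ≈ 2.36

Γ = (Z_L − Z_0)/(Z_L + Z_0) = (60 + j27)/(160 + j27)
|Γ| = 65.8/162 = 0.405
VSWR = (1 + |Γ|)/(1 − |Γ|) = 1.41/0.595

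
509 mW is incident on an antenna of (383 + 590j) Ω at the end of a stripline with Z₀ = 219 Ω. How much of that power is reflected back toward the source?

|Γ| = |(164 + j590)/(602 + j590)| = 0.726
|Γ|² = 0.528
P_refl = |Γ|²·P_inc = 269 mW, P_del = (1 − |Γ|²)·P_inc = 240 mW

P_reflected ≈ 269 mW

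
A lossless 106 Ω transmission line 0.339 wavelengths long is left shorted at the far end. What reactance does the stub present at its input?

βl = 2π × 0.339 = 122°
tan(βl) = -1.6
For a shorted stub, Z_in = jZ_0·tan(βl)

X_in ≈ -169 Ω (capacitive)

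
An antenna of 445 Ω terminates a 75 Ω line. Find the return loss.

Γ = (445 − 75)/(445 + 75) = 0.712
RL = −20·log₁₀|Γ| = −20·log₁₀(0.712)

RL ≈ 2.96 dB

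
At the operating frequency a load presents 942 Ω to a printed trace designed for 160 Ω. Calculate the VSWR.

Γ = (942 − 160)/(942 + 160) = 0.71
VSWR = (1 + 0.71)/(1 − 0.71)

VSWR ≈ 5.89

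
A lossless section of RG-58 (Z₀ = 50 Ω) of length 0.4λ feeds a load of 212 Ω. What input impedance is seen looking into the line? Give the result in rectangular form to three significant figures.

Z_in ≈ 30.9 + j58.8 Ω

βl = 2π × 0.4 = 144°
tan(βl) = tan(144°) = -0.727
Z_in = Z_0·(Z_L + jZ_0·tanβl)/(Z_0 + jZ_L·tanβl)
     = 50·(212 − j36.3)/(50 − j154)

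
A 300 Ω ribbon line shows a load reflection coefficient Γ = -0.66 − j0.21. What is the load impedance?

Z_L ≈ 55.8 − j45 Ω

Z_L = Z_0·(1 + Γ)/(1 − Γ) = 300·(0.34 − j0.21)/(1.66 + j0.21)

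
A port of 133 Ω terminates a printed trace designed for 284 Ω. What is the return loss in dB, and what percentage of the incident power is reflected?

RL ≈ 8.82 dB; 13.1% of incident power reflected

Γ = (133 − 284)/(133 + 284) = -0.362
RL = −20·log₁₀(0.362) = 8.82 dB
P_refl/P_inc = |Γ|² = 0.131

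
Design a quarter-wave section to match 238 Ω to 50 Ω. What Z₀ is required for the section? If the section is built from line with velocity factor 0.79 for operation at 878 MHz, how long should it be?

Z_qwt = √(Z_0·R_L) = √(50 × 238) = √11900
λ = 0.79·c/f = 0.27 m, so l = λ/4 = 0.0675 m

Z_qwt ≈ 109 Ω; length ≈ 6.75 cm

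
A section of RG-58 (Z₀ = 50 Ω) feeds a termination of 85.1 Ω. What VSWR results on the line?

VSWR ≈ 1.7

For a purely resistive load, VSWR = R_L/Z_0 or Z_0/R_L (whichever > 1) = 85.1/50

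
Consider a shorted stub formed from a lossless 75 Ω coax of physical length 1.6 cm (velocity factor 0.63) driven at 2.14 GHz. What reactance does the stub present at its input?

X_in ≈ 162 Ω (inductive)

λ = v/f = 0.63·c / 2.14 GHz = 0.0883 m
βl = 2π·l/λ = 2π × 0.181 = 65.2°
tan(βl) = 2.17
For a shorted stub, Z_in = jZ_0·tan(βl)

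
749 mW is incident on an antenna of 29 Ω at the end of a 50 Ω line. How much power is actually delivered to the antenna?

Γ = (29 − 50)/(29 + 50) = -0.266
|Γ|² = 0.0707
P_refl = |Γ|²·P_inc = 52.9 mW, P_del = (1 − |Γ|²)·P_inc = 696 mW

P_delivered ≈ 696 mW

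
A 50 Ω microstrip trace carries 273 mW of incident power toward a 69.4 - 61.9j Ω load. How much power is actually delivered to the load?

|Γ| = |(19.4 − j61.9)/(119.4 − j61.9)| = 0.482
|Γ|² = 0.233
P_refl = |Γ|²·P_inc = 63.5 mW, P_del = (1 − |Γ|²)·P_inc = 209 mW

P_delivered ≈ 209 mW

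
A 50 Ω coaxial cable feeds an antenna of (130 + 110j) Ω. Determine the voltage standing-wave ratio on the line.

Γ = (Z_L − Z_0)/(Z_L + Z_0) = (80 + j110)/(180 + j110)
|Γ| = 136/211 = 0.645
VSWR = (1 + |Γ|)/(1 − |Γ|) = 1.64/0.355

VSWR ≈ 4.63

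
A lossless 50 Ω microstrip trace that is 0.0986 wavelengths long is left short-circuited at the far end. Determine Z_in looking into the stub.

Z_in ≈ +j35.7 Ω

βl = 2π × 0.0986 = 35.5°
tan(βl) = 0.713
For a short-circuited stub, Z_in = jZ_0·tan(βl)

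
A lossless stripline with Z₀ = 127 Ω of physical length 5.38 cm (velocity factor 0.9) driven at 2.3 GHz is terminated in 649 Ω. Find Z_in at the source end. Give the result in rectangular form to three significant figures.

λ = v/f = 0.9·c / 2.3 GHz = 0.117 m
βl = 2π·l/λ = 2π × 0.458 = 165°
tan(βl) = tan(165°) = -0.268
Z_in = Z_0·(Z_L + jZ_0·tanβl)/(Z_0 + jZ_L·tanβl)
     = 127·(649 − j34.1)/(127 − j174)

Z_in ≈ 242 + j297 Ω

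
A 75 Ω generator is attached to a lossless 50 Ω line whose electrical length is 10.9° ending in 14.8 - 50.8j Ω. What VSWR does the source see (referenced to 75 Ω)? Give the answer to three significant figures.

tan(βl) = 0.193
Z_in = Z_0·(Z_L + jZ_0·tanβl)/(Z_0 + jZ_L·tanβl) = 10.7 − j34.9 Ω
Γ_s = (Z_in − Z_s)/(Z_in + Z_s) = (-64.3 − j34.9)/(85.7 − j34.9), |Γ_s| = 0.791
VSWR = (1 + |Γ_s|)/(1 − |Γ_s|)

VSWR ≈ 8.55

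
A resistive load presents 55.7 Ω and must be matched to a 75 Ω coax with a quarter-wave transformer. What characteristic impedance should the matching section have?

Z_qwt ≈ 64.6 Ω

Z_qwt = √(Z_0·R_L) = √(75 × 55.7) = √4178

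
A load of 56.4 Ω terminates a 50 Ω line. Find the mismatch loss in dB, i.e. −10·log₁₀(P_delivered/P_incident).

mismatch loss ≈ 0.0157 dB

Γ = (56.4 − 50)/(56.4 + 50) = 0.0602
|Γ|² = 0.00362, so P_del/P_inc = 1 − |Γ|² = 0.996
ML = −10·log₁₀(1 − |Γ|²)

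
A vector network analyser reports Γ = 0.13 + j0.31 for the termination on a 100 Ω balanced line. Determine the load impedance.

Z_L = Z_0·(1 + Γ)/(1 − Γ) = 100·(1.13 + j0.31)/(0.87 − j0.31)

Z_L ≈ 104 + j72.7 Ω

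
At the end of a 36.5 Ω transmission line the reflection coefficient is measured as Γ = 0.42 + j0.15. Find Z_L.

Z_L = Z_0·(1 + Γ)/(1 − Γ) = 36.5·(1.42 + j0.15)/(0.58 − j0.15)

Z_L ≈ 81.5 + j30.5 Ω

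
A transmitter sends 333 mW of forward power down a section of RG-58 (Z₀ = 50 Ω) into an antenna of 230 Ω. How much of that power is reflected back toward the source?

Γ = (230 − 50)/(230 + 50) = 0.643
|Γ|² = 0.413
P_refl = |Γ|²·P_inc = 138 mW, P_del = (1 − |Γ|²)·P_inc = 195 mW

P_reflected ≈ 138 mW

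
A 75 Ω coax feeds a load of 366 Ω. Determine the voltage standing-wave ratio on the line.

Γ = (366 − 75)/(366 + 75) = 0.66
VSWR = (1 + 0.66)/(1 − 0.66)

VSWR ≈ 4.88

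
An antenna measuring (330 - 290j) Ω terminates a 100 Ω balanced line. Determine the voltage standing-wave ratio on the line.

Γ = (Z_L − Z_0)/(Z_L + Z_0) = (230 − j290)/(430 − j290)
|Γ| = 370/519 = 0.714
VSWR = (1 + |Γ|)/(1 − |Γ|) = 1.71/0.286

VSWR ≈ 5.98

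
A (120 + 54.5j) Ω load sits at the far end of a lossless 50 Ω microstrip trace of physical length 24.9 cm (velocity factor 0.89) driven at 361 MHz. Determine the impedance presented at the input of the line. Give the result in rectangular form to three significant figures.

Z_in ≈ 19 + j16.9 Ω

λ = v/f = 0.89·c / 361 MHz = 0.74 m
βl = 2π·l/λ = 2π × 0.337 = 121°
tan(βl) = tan(121°) = -1.65
Z_in = Z_0·(Z_L + jZ_0·tanβl)/(Z_0 + jZ_L·tanβl)
     = 50·(120 − j28.1)/(140 − j198)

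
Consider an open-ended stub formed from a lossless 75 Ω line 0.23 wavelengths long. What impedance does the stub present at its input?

Z_in ≈ −j9.47 Ω

βl = 2π × 0.23 = 82.8°
tan(βl) = 7.92
For an open-ended stub, Z_in = −jZ_0·cot(βl) = −jZ_0/tan(βl)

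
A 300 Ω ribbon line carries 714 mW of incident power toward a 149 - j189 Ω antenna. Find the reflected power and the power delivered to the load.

P_reflected ≈ 176 mW; P_delivered ≈ 538 mW

|Γ| = |(-151 − j189)/(449 − j189)| = 0.497
|Γ|² = 0.247
P_refl = |Γ|²·P_inc = 176 mW, P_del = (1 − |Γ|²)·P_inc = 538 mW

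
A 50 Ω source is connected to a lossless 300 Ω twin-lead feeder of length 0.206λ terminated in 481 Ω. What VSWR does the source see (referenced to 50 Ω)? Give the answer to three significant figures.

VSWR ≈ 4.2

βl = 2π × 0.206 = 74.2°
tan(βl) = 3.52
Z_in = Z_0·(Z_L + jZ_0·tanβl)/(Z_0 + jZ_L·tanβl) = 196 − j50.4 Ω
Γ_s = (Z_in − Z_s)/(Z_in + Z_s) = (146 − j50.4)/(246 − j50.4), |Γ_s| = 0.615
VSWR = (1 + |Γ_s|)/(1 − |Γ_s|)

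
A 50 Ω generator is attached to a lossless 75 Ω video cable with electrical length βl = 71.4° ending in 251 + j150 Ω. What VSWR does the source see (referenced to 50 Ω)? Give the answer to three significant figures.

VSWR ≈ 3.88

tan(βl) = 2.97
Z_in = Z_0·(Z_L + jZ_0·tanβl)/(Z_0 + jZ_L·tanβl) = 20 − j35.2 Ω
Γ_s = (Z_in − Z_s)/(Z_in + Z_s) = (-30 − j35.2)/(70 − j35.2), |Γ_s| = 0.59
VSWR = (1 + |Γ_s|)/(1 − |Γ_s|)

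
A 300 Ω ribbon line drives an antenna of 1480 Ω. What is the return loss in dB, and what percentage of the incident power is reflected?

Γ = (1480 − 300)/(1480 + 300) = 0.663
RL = −20·log₁₀(0.663) = 3.57 dB
P_refl/P_inc = |Γ|² = 0.439

RL ≈ 3.57 dB; 43.9% of incident power reflected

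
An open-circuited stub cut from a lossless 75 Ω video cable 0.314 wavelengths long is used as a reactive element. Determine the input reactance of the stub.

X_in ≈ 31.9 Ω (inductive)

βl = 2π × 0.314 = 113°
tan(βl) = -2.35
For an open-circuited stub, Z_in = −jZ_0·cot(βl) = −jZ_0/tan(βl)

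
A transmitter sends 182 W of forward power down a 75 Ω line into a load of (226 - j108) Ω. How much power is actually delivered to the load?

|Γ| = |(151 − j108)/(301 − j108)| = 0.581
|Γ|² = 0.337
P_refl = |Γ|²·P_inc = 61.3 W, P_del = (1 − |Γ|²)·P_inc = 121 W

P_delivered ≈ 121 W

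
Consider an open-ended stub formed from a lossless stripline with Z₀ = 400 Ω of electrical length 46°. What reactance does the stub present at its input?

X_in ≈ -386 Ω (capacitive)

tan(βl) = 1.04
For an open-ended stub, Z_in = −jZ_0·cot(βl) = −jZ_0/tan(βl)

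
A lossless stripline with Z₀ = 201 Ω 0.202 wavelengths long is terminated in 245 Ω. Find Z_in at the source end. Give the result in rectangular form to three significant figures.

βl = 2π × 0.202 = 72.7°
tan(βl) = tan(72.7°) = 3.21
Z_in = Z_0·(Z_L + jZ_0·tanβl)/(Z_0 + jZ_L·tanβl)
     = 201·(245 + j646)/(201 + j788)

Z_in ≈ 170 − j19.2 Ω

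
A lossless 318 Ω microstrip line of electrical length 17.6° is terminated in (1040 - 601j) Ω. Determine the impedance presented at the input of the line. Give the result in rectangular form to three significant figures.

Z_in ≈ 315 − j517 Ω

tan(βl) = tan(17.6°) = 0.317
Z_in = Z_0·(Z_L + jZ_0·tanβl)/(Z_0 + jZ_L·tanβl)
     = 318·(1040 − j500)/(509 + j330)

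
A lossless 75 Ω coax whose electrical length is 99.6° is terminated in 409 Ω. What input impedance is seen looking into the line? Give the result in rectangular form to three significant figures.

tan(βl) = tan(99.6°) = -5.91
Z_in = Z_0·(Z_L + jZ_0·tanβl)/(Z_0 + jZ_L·tanβl)
     = 75·(409 − j443)/(75 − j2420)

Z_in ≈ 14.1 + j12.2 Ω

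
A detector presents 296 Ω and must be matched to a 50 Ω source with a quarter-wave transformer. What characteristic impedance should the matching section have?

Z_qwt = √(Z_0·R_L) = √(50 × 296) = √14800

Z_qwt ≈ 122 Ω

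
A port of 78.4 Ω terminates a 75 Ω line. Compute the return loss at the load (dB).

Γ = (78.4 − 75)/(78.4 + 75) = 0.0222
RL = −20·log₁₀|Γ| = −20·log₁₀(0.0222)

RL ≈ 33.1 dB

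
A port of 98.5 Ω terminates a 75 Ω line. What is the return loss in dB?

RL ≈ 17.4 dB

Γ = (98.5 − 75)/(98.5 + 75) = 0.135
RL = −20·log₁₀|Γ| = −20·log₁₀(0.135)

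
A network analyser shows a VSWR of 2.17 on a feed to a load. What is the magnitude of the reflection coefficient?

|Γ| ≈ 0.369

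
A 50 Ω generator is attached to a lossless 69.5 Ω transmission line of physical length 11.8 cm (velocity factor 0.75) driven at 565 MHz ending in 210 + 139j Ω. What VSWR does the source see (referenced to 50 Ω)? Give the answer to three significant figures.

λ = v/f = 0.75·c / 565 MHz = 0.398 m
βl = 2π·l/λ = 2π × 0.296 = 107°
tan(βl) = -3.34
Z_in = Z_0·(Z_L + jZ_0·tanβl)/(Z_0 + jZ_L·tanβl) = 15.9 + j8.74 Ω
Γ_s = (Z_in − Z_s)/(Z_in + Z_s) = (-34.1 + j8.74)/(65.9 + j8.74), |Γ_s| = 0.53
VSWR = (1 + |Γ_s|)/(1 − |Γ_s|)

VSWR ≈ 3.26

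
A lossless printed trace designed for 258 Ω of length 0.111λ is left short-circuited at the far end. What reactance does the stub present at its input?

βl = 2π × 0.111 = 40°
tan(βl) = 0.838
For a short-circuited stub, Z_in = jZ_0·tan(βl)

X_in ≈ 216 Ω (inductive)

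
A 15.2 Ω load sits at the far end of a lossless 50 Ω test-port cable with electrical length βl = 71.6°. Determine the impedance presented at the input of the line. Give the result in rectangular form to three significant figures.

tan(βl) = tan(71.6°) = 3.01
Z_in = Z_0·(Z_L + jZ_0·tanβl)/(Z_0 + jZ_L·tanβl)
     = 50·(15.2 + j150)/(50 + j45.7)

Z_in ≈ 83.1 + j74.3 Ω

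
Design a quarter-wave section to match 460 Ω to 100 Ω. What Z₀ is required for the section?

Z_qwt ≈ 214 Ω

Z_qwt = √(Z_0·R_L) = √(100 × 460) = √46000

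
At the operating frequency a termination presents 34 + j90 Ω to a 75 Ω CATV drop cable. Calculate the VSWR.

Γ = (Z_L − Z_0)/(Z_L + Z_0) = (-41 + j90)/(109 + j90)
|Γ| = 98.9/141 = 0.7
VSWR = (1 + |Γ|)/(1 − |Γ|) = 1.7/0.3

VSWR ≈ 5.66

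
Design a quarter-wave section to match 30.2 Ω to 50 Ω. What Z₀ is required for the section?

Z_qwt = √(Z_0·R_L) = √(50 × 30.2) = √1510

Z_qwt ≈ 38.9 Ω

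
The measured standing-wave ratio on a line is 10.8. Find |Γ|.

|Γ| ≈ 0.831

|Γ| = (S − 1)/(S + 1) = (10.8 − 1)/(10.8 + 1) = 9.8/11.8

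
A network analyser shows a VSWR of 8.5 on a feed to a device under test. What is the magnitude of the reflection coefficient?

|Γ| ≈ 0.789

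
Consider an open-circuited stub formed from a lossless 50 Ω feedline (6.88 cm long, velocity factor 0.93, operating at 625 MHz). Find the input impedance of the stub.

Z_in ≈ −j34.4 Ω

λ = v/f = 0.93·c / 625 MHz = 0.446 m
βl = 2π·l/λ = 2π × 0.154 = 55.5°
tan(βl) = 1.45
For an open-circuited stub, Z_in = −jZ_0·cot(βl) = −jZ_0/tan(βl)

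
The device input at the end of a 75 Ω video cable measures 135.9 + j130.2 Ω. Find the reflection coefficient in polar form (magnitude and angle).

Γ ≈ 0.58 ∠ 33.2°

Γ = (Z_L − Z_0)/(Z_L + Z_0) = (60.9 + j130.2)/(210.9 + j130.2)
|Γ| = 144/248 = 0.58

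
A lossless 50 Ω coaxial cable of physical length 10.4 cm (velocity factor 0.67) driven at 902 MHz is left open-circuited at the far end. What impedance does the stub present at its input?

Z_in ≈ +j236 Ω

λ = v/f = 0.67·c / 902 MHz = 0.223 m
βl = 2π·l/λ = 2π × 0.467 = 168°
tan(βl) = -0.212
For an open-circuited stub, Z_in = −jZ_0·cot(βl) = −jZ_0/tan(βl)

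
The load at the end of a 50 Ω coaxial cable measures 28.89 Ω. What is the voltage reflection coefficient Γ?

Γ = -0.268

Γ = (Z_L − Z_0)/(Z_L + Z_0) = (28.89 − 50)/(28.89 + 50) = -21.11/78.89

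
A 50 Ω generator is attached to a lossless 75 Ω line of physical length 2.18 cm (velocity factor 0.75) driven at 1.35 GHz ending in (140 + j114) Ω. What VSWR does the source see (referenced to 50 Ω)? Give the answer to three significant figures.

VSWR ≈ 4.31

λ = v/f = 0.75·c / 1.35 GHz = 0.167 m
βl = 2π·l/λ = 2π × 0.131 = 47.1°
tan(βl) = 1.08
Z_in = Z_0·(Z_L + jZ_0·tanβl)/(Z_0 + jZ_L·tanβl) = 68.1 − j91.3 Ω
Γ_s = (Z_in − Z_s)/(Z_in + Z_s) = (18.1 − j91.3)/(118 − j91.3), |Γ_s| = 0.623
VSWR = (1 + |Γ_s|)/(1 − |Γ_s|)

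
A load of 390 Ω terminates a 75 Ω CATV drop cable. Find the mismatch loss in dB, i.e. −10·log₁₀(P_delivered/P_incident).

mismatch loss ≈ 2.67 dB

Γ = (390 − 75)/(390 + 75) = 0.677
|Γ|² = 0.459, so P_del/P_inc = 1 − |Γ|² = 0.541
ML = −10·log₁₀(1 − |Γ|²)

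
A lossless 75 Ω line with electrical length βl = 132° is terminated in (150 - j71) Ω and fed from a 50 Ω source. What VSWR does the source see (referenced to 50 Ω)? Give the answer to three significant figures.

VSWR ≈ 3.19

tan(βl) = -1.11
Z_in = Z_0·(Z_L + jZ_0·tanβl)/(Z_0 + jZ_L·tanβl) = 67.9 + j69.1 Ω
Γ_s = (Z_in − Z_s)/(Z_in + Z_s) = (17.9 + j69.1)/(118 + j69.1), |Γ_s| = 0.522
VSWR = (1 + |Γ_s|)/(1 − |Γ_s|)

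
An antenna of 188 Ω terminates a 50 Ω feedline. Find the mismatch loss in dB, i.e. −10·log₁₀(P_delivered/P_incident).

Γ = (188 − 50)/(188 + 50) = 0.58
|Γ|² = 0.336, so P_del/P_inc = 1 − |Γ|² = 0.664
ML = −10·log₁₀(1 − |Γ|²)

mismatch loss ≈ 1.78 dB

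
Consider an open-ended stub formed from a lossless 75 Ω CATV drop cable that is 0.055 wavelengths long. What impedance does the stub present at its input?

Z_in ≈ −j208 Ω

βl = 2π × 0.055 = 19.8°
tan(βl) = 0.36
For an open-ended stub, Z_in = −jZ_0·cot(βl) = −jZ_0/tan(βl)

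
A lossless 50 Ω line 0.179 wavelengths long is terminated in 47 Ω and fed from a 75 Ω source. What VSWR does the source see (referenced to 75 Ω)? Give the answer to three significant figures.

VSWR ≈ 1.45

βl = 2π × 0.179 = 64.4°
tan(βl) = 2.09
Z_in = Z_0·(Z_L + jZ_0·tanβl)/(Z_0 + jZ_L·tanβl) = 51.9 + j2.5 Ω
Γ_s = (Z_in − Z_s)/(Z_in + Z_s) = (-23.1 + j2.5)/(127 + j2.5), |Γ_s| = 0.183
VSWR = (1 + |Γ_s|)/(1 − |Γ_s|)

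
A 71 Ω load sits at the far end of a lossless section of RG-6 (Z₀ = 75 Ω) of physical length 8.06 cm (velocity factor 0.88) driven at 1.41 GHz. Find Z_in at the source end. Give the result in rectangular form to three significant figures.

Z_in ≈ 72.3 − j3.04 Ω

λ = v/f = 0.88·c / 1.41 GHz = 0.187 m
βl = 2π·l/λ = 2π × 0.43 = 155°
tan(βl) = tan(155°) = -0.467
Z_in = Z_0·(Z_L + jZ_0·tanβl)/(Z_0 + jZ_L·tanβl)
     = 75·(71 − j35)/(75 − j33.2)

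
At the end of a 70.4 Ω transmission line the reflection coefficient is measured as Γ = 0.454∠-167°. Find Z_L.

Z_L ≈ 26.7 − j6.88 Ω

Z_L = Z_0·(1 + Γ)/(1 − Γ) = 70.4·(0.558 − j0.102)/(1.44 + j0.102)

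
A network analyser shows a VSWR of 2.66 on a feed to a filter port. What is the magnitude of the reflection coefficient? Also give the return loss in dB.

|Γ| = (S − 1)/(S + 1) = (2.66 − 1)/(2.66 + 1) = 1.66/3.66
RL = −20·log₁₀|Γ| = −20·log₁₀(0.454)

|Γ| ≈ 0.454; return loss ≈ 6.87 dB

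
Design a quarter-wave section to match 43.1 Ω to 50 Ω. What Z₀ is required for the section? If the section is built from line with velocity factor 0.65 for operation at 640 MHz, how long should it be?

Z_qwt = √(Z_0·R_L) = √(50 × 43.1) = √2155
λ = 0.65·c/f = 0.305 m, so l = λ/4 = 0.0762 m

Z_qwt ≈ 46.4 Ω; length ≈ 7.62 cm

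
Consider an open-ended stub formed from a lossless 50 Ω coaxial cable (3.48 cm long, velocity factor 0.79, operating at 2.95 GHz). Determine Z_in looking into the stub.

λ = v/f = 0.79·c / 2.95 GHz = 0.0803 m
βl = 2π·l/λ = 2π × 0.433 = 156°
tan(βl) = -0.446
For an open-ended stub, Z_in = −jZ_0·cot(βl) = −jZ_0/tan(βl)

Z_in ≈ +j112 Ω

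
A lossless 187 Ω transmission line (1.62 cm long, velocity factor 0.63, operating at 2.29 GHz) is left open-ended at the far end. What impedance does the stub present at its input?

λ = v/f = 0.63·c / 2.29 GHz = 0.0825 m
βl = 2π·l/λ = 2π × 0.196 = 70.7°
tan(βl) = 2.85
For an open-ended stub, Z_in = −jZ_0·cot(βl) = −jZ_0/tan(βl)

Z_in ≈ −j65.6 Ω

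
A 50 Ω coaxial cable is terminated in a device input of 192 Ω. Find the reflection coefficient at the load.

Γ = (Z_L − Z_0)/(Z_L + Z_0) = (192 − 50)/(192 + 50) = 142/242

Γ = 0.587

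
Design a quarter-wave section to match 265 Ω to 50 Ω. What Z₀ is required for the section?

Z_qwt ≈ 115 Ω

Z_qwt = √(Z_0·R_L) = √(50 × 265) = √13250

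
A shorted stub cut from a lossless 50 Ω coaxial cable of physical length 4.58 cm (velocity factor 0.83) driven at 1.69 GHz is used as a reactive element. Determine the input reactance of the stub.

λ = v/f = 0.83·c / 1.69 GHz = 0.147 m
βl = 2π·l/λ = 2π × 0.311 = 112°
tan(βl) = -2.49
For a shorted stub, Z_in = jZ_0·tan(βl)

X_in ≈ -124 Ω (capacitive)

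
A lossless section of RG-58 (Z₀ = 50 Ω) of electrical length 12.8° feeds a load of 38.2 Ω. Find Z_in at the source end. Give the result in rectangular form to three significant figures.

tan(βl) = tan(12.8°) = 0.227
Z_in = Z_0·(Z_L + jZ_0·tanβl)/(Z_0 + jZ_L·tanβl)
     = 50·(38.2 + j11.4)/(50 + j8.68)

Z_in ≈ 39 + j4.59 Ω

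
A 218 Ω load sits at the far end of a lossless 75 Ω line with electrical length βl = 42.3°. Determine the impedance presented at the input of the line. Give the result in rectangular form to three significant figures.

tan(βl) = tan(42.3°) = 0.91
Z_in = Z_0·(Z_L + jZ_0·tanβl)/(Z_0 + jZ_L·tanβl)
     = 75·(218 + j68.2)/(75 + j198)

Z_in ≈ 49.8 − j63.6 Ω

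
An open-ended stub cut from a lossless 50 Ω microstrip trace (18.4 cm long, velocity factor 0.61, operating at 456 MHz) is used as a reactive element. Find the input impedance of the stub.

Z_in ≈ +j187 Ω

λ = v/f = 0.61·c / 456 MHz = 0.401 m
βl = 2π·l/λ = 2π × 0.458 = 165°
tan(βl) = -0.267
For an open-ended stub, Z_in = −jZ_0·cot(βl) = −jZ_0/tan(βl)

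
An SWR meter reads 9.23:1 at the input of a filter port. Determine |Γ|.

|Γ| ≈ 0.804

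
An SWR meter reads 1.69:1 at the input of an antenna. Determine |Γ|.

|Γ| = (S − 1)/(S + 1) = (1.69 − 1)/(1.69 + 1) = 0.69/2.69

|Γ| ≈ 0.257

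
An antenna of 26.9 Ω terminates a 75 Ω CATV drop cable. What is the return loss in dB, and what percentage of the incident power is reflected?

Γ = (26.9 − 75)/(26.9 + 75) = -0.472
RL = −20·log₁₀(0.472) = 6.52 dB
P_refl/P_inc = |Γ|² = 0.223

RL ≈ 6.52 dB; 22.3% of incident power reflected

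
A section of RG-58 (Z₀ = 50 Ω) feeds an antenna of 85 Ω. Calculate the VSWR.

Γ = (85 − 50)/(85 + 50) = 0.259
VSWR = (1 + 0.259)/(1 − 0.259)

VSWR ≈ 1.7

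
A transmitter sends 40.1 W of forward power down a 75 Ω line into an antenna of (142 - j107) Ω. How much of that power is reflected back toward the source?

P_reflected ≈ 10.9 W

|Γ| = |(67 − j107)/(217 − j107)| = 0.522
|Γ|² = 0.272
P_refl = |Γ|²·P_inc = 10.9 W, P_del = (1 − |Γ|²)·P_inc = 29.2 W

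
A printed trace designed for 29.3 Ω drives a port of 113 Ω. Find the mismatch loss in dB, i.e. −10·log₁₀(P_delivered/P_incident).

Γ = (113 − 29.3)/(113 + 29.3) = 0.588
|Γ|² = 0.346, so P_del/P_inc = 1 − |Γ|² = 0.654
ML = −10·log₁₀(1 − |Γ|²)

mismatch loss ≈ 1.84 dB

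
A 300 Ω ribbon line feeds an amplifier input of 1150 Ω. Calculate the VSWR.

Γ = (1150 − 300)/(1150 + 300) = 0.586
VSWR = (1 + 0.586)/(1 − 0.586)

VSWR ≈ 3.83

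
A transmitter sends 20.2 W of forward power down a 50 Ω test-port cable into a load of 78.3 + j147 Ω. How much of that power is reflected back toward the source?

|Γ| = |(28.3 + j147)/(128.3 + j147)| = 0.767
|Γ|² = 0.589
P_refl = |Γ|²·P_inc = 11.9 W, P_del = (1 − |Γ|²)·P_inc = 8.31 W

P_reflected ≈ 11.9 W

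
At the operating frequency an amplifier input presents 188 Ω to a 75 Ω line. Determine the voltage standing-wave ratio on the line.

VSWR ≈ 2.51

Γ = (188 − 75)/(188 + 75) = 0.43
VSWR = (1 + 0.43)/(1 − 0.43)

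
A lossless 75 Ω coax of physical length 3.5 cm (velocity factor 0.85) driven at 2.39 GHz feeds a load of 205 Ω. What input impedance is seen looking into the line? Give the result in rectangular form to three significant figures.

λ = v/f = 0.85·c / 2.39 GHz = 0.107 m
βl = 2π·l/λ = 2π × 0.328 = 118°
tan(βl) = tan(118°) = -1.87
Z_in = Z_0·(Z_L + jZ_0·tanβl)/(Z_0 + jZ_L·tanβl)
     = 75·(205 − j140)/(75 − j384)

Z_in ≈ 34 + j33.4 Ω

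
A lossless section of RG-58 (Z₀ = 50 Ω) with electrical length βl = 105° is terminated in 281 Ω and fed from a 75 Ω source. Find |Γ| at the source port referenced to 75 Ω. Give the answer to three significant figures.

|Γ| ≈ 0.781

tan(βl) = -3.73
Z_in = Z_0·(Z_L + jZ_0·tanβl)/(Z_0 + jZ_L·tanβl) = 9.51 + j12.9 Ω
Γ_s = (Z_in − Z_s)/(Z_in + Z_s) = (-65.5 + j12.9)/(84.5 + j12.9), |Γ_s| = 0.781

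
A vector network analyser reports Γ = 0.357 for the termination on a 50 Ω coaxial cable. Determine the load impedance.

Z_L ≈ 106 Ω

Z_L = Z_0·(1 + Γ)/(1 − Γ) = 50·(1.36)/(0.643)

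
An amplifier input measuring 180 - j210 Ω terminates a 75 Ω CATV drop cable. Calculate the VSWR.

VSWR ≈ 5.91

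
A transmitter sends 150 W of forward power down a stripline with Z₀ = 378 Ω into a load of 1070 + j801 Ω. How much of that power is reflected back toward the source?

|Γ| = |(692 + j801)/(1448 + j801)| = 0.64
|Γ|² = 0.409
P_refl = |Γ|²·P_inc = 61.4 W, P_del = (1 − |Γ|²)·P_inc = 88.6 W

P_reflected ≈ 61.4 W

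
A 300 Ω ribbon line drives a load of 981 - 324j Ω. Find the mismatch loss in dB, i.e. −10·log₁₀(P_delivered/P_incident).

mismatch loss ≈ 1.71 dB

Γ = (681 − j324)/(1281 − j324), |Γ| = 0.571
|Γ|² = 0.326, so P_del/P_inc = 1 − |Γ|² = 0.674
ML = −10·log₁₀(1 − |Γ|²)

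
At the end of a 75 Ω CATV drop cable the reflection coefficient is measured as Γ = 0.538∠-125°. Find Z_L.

Z_L ≈ 28 − j34.7 Ω

Z_L = Z_0·(1 + Γ)/(1 − Γ) = 75·(0.691 − j0.441)/(1.31 + j0.441)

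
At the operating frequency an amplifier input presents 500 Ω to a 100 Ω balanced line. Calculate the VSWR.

VSWR ≈ 5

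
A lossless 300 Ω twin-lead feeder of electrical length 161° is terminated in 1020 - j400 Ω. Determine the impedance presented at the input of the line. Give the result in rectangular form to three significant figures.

tan(βl) = tan(161°) = -0.344
Z_in = Z_0·(Z_L + jZ_0·tanβl)/(Z_0 + jZ_L·tanβl)
     = 300·(1020 − j503)/(162 − j351)

Z_in ≈ 686 + j554 Ω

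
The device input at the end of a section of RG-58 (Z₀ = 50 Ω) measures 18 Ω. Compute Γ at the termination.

Γ = -0.471

Γ = (Z_L − Z_0)/(Z_L + Z_0) = (18 − 50)/(18 + 50) = -32/68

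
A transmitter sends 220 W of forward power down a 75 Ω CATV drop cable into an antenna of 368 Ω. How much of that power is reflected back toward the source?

P_reflected ≈ 96.2 W

Γ = (368 − 75)/(368 + 75) = 0.661
|Γ|² = 0.437
P_refl = |Γ|²·P_inc = 96.2 W, P_del = (1 − |Γ|²)·P_inc = 124 W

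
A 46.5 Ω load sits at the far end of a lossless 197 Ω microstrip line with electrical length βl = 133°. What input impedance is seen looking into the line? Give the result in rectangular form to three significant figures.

tan(βl) = tan(133°) = -1.07
Z_in = Z_0·(Z_L + jZ_0·tanβl)/(Z_0 + jZ_L·tanβl)
     = 197·(46.5 − j211)/(197 − j49.9)

Z_in ≈ 94 − j187 Ω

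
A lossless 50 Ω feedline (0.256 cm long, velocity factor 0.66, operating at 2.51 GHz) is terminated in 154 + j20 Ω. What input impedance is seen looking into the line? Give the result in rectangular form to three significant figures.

Z_in ≈ 129 − j56.3 Ω

λ = v/f = 0.66·c / 2.51 GHz = 0.0789 m
βl = 2π·l/λ = 2π × 0.0325 = 11.7°
tan(βl) = tan(11.7°) = 0.207
Z_in = Z_0·(Z_L + jZ_0·tanβl)/(Z_0 + jZ_L·tanβl)
     = 50·(154 + j30.3)/(45.9 + j31.8)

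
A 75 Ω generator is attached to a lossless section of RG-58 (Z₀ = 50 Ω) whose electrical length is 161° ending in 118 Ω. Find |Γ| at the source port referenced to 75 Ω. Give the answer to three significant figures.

|Γ| ≈ 0.295

tan(βl) = -0.344
Z_in = Z_0·(Z_L + jZ_0·tanβl)/(Z_0 + jZ_L·tanβl) = 79.5 + j47.4 Ω
Γ_s = (Z_in − Z_s)/(Z_in + Z_s) = (4.5 + j47.4)/(154 + j47.4), |Γ_s| = 0.295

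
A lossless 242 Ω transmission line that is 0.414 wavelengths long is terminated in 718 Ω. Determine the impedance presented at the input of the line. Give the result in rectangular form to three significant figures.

βl = 2π × 0.414 = 149°
tan(βl) = tan(149°) = -0.6
Z_in = Z_0·(Z_L + jZ_0·tanβl)/(Z_0 + jZ_L·tanβl)
     = 242·(718 − j145)/(242 − j431)

Z_in ≈ 234 + j272 Ω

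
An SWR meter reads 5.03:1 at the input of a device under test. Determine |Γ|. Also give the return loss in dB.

|Γ| ≈ 0.668; return loss ≈ 3.5 dB

|Γ| = (S − 1)/(S + 1) = (5.03 − 1)/(5.03 + 1) = 4.03/6.03
RL = −20·log₁₀|Γ| = −20·log₁₀(0.668)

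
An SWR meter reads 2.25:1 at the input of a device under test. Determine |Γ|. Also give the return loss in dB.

|Γ| ≈ 0.385; return loss ≈ 8.3 dB

|Γ| = (S − 1)/(S + 1) = (2.25 − 1)/(2.25 + 1) = 1.25/3.25
RL = −20·log₁₀|Γ| = −20·log₁₀(0.385)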